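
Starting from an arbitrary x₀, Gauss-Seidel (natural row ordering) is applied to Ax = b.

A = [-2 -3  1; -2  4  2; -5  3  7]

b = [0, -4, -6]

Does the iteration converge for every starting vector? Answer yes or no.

yes

Split A = D + L + U, D = diag(-2, 4, 7).
T_GS = -(D+L)⁻¹U: row 0 first, T[0,2] = -(1)/(-2) = +0.5000; later rows by forward substitution.
  T[0,:] = [+0.0000 -1.5000 +0.5000]
  T[1,:] = [+0.0000 -0.7500 -0.2500]
  T[2,:] = [+0.0000 -0.7500 +0.4643]
moduli |λ_i(T)| = 0.8886, 0.6029, 0.0000.
ρ = 0.8886; 0.8886 < 1 ⇒ converges.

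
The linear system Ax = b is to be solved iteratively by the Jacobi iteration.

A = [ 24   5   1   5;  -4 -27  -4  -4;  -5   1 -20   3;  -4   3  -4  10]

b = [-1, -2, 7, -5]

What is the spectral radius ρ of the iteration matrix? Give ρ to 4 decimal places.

Write A = D+L+U with D = diag(24, -27, -20, 10).
Jacobi T = -D⁻¹(L+U): T[2,3] = -(3)/(-20) = +0.1500; T[2,2] = 0.
  T[0,:] = [+0.0000, -0.2083, -0.0417, -0.2083]
  T[1,:] = [-0.1481, +0.0000, -0.1481, -0.1481]
  T[2,:] = [-0.2500, +0.0500, +0.0000, +0.1500]
  T[3,:] = [+0.4000, -0.3000, +0.4000, +0.0000]
|eigenvalues of T|: 0.3122, 0.2597, 0.2597, 0.0660.
ρ(T) = max|λ| = 0.3122; 0.3122 < 1: convergent.

0.3122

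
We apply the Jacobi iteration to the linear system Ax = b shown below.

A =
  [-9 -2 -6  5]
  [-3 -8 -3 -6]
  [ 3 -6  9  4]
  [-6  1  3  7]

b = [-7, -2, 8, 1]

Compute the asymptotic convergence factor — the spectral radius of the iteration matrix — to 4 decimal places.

1.3092

A = D + L + U where D = diag(-9, -8, 9, 7).
Jacobi T = -D⁻¹(L+U): T[2,0] = -(3)/(9) = -0.3333; T[2,2] = 0.
  T[0,:] = [+0.0000, -0.2222, -0.6667, +0.5556]
  T[1,:] = [-0.3750, +0.0000, -0.3750, -0.7500]
  T[2,:] = [-0.3333, +0.6667, +0.0000, -0.4444]
  T[3,:] = [+0.8571, -0.1429, -0.4286, +0.0000]
|eigenvalues of T|: 1.3092, 0.7040, 0.6772, 0.6772.
ρ(T) = max|λ| = 1.3092; 1.3092 > 1 ⇒ diverges.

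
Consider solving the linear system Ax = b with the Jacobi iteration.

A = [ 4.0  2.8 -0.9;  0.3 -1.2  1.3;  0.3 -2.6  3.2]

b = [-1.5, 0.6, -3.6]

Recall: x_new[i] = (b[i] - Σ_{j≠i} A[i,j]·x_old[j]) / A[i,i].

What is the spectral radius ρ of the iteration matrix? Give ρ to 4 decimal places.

Split A = D + L + U, D = diag(4, -1.2, 3.2).
Jacobi T = -D⁻¹(L+U): T[2,1] = -(-2.6)/(3.2) = +0.8125; T[2,2] = 0.
  T[0,:] = [+0.0000, -0.7000, +0.2250]
  T[1,:] = [+0.2500, +0.0000, +1.0833]
  T[2,:] = [-0.0938, +0.8125, +0.0000]
moduli |λ_i(T)| = 0.9020, 0.7229, 0.1791.
ρ(T) = max|λ| = 0.9020; 0.9020 < 1: convergent.

0.9020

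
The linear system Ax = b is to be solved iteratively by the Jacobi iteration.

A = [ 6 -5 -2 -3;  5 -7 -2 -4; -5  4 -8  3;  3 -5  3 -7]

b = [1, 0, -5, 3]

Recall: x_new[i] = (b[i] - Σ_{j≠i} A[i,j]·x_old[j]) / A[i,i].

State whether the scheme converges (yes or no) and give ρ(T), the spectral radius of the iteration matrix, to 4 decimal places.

no, ρ = 1.1477

Let D = diag(6, -7, -8, -7); L, U the strict triangles.
T_J = -D⁻¹(L+U): T[0,3] = -(-3)/(6) = +0.5000; T[0,0] = 0.
  T[0,:] = [+0.0000, +0.8333, +0.3333, +0.5000]
  T[1,:] = [+0.7143, +0.0000, -0.2857, -0.5714]
  T[2,:] = [-0.6250, +0.5000, +0.0000, +0.3750]
  T[3,:] = [+0.4286, -0.7143, +0.4286, +0.0000]
|λ(T)| sorted: 1.1477, 0.8146, 0.2619, 0.0712.
ρ(T) = max|λ| = 1.1477; 1.1477 > 1 ⇒ diverges.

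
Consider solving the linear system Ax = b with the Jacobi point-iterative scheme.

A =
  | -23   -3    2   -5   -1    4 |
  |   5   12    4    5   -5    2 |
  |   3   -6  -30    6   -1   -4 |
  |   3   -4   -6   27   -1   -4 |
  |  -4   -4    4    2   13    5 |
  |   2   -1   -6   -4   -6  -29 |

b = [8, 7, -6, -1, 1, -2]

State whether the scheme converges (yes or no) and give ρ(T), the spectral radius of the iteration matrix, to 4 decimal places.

Write A = D+L+U with D = diag(-23, 12, -30, 27, 13, -29).
Jacobi: T = -D⁻¹(L+U), T[1,5] = -(2)/(12) = -0.1667; T[1,1] = 0.
  T[0,:] = [+0.0000 -0.1304 +0.0870 -0.2174 -0.0435 +0.1739]
  T[1,:] = [-0.4167 +0.0000 -0.3333 -0.4167 +0.4167 -0.1667]
  T[2,:] = [+0.1000 -0.2000 +0.0000 +0.2000 -0.0333 -0.1333]
  T[3,:] = [-0.1111 +0.1481 +0.2222 +0.0000 +0.0370 +0.1481]
  T[4,:] = [+0.3077 +0.3077 -0.3077 -0.1538 +0.0000 -0.3846]
  T[5,:] = [+0.0690 -0.0345 -0.2069 -0.1379 -0.2069 +0.0000]
|roots of det(T-λI)|: 0.5487, 0.4092, 0.4092, 0.2047, 0.2047, 0.1414.
spectral radius ρ = 0.5487; 0.5487 < 1: convergent.

yes, ρ = 0.5487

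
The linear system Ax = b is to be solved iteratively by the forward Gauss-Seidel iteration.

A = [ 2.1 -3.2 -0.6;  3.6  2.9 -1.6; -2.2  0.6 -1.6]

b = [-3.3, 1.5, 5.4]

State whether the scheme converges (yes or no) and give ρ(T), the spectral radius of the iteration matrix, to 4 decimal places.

no, ρ = 1.3616

Diagonal D = diag(2.1, 2.9, -1.6); L, U strict lower/upper.
T_GS = -(D+L)⁻¹U: row 0 first, T[0,1] = -(-3.2)/(2.1) = +1.5238; later rows by forward substitution.
  T[0,:] = [+0.0000 +1.5238 +0.2857]
  T[1,:] = [+0.0000 -1.8916 +0.1970]
  T[2,:] = [+0.0000 -2.8046 -0.3190]
|eigenvalues of T|: 1.3616, 0.8490, 0.0000.
spectral radius ρ = 1.3616; 1.3616 > 1: divergent.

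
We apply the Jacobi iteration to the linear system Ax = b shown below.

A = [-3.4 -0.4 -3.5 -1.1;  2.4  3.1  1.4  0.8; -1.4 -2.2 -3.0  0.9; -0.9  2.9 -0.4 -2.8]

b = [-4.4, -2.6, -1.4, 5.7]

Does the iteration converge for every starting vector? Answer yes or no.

no

Let D = diag(-3.4, 3.1, -3, -2.8); L, U the strict triangles.
Jacobi: T = -D⁻¹(L+U), T[1,2] = -(1.4)/(3.1) = -0.4516; T[1,1] = 0.
  T[0,:] = [+0.0000, -0.1176, -1.0294, -0.3235]
  T[1,:] = [-0.7742, +0.0000, -0.4516, -0.2581]
  T[2,:] = [-0.4667, -0.7333, +0.0000, +0.3000]
  T[3,:] = [-0.3214, +1.0357, -0.1429, +0.0000]
eigenvalue magnitudes: 1.1620, 0.8255, 0.6131, 0.6131.
ρ = 1.1620; 1.1620 > 1 ⇒ diverges.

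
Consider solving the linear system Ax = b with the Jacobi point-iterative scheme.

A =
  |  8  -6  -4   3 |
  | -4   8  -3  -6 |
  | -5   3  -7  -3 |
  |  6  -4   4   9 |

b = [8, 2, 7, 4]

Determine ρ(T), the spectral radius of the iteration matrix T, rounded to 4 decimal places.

1.2835

A = D + L + U where D = diag(8, 8, -7, 9).
Jacobi T = -D⁻¹(L+U): T[2,3] = -(-3)/(-7) = -0.4286; T[2,2] = 0.
  T[0,:] = [+0.0000  +0.7500  +0.5000  -0.3750]
  T[1,:] = [+0.5000  +0.0000  +0.3750  +0.7500]
  T[2,:] = [-0.7143  +0.4286  +0.0000  -0.4286]
  T[3,:] = [-0.6667  +0.4444  -0.4444  +0.0000]
|roots of det(T-λI)|: 1.2835, 0.5542, 0.5542, 0.4869.
spectral radius ρ = 1.2835; 1.2835 > 1, so it fails to converge.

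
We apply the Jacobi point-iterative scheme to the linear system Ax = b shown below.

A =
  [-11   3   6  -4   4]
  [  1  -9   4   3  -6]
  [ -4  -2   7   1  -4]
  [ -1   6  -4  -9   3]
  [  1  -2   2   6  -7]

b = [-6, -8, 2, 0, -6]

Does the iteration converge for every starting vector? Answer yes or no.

no

Split A = D + L + U, D = diag(-11, -9, 7, -9, -7).
Jacobi: T = -D⁻¹(L+U), T[0,2] = -(6)/(-11) = +0.5455; T[0,0] = 0.
  T[0,:] = [+0.0000 +0.2727 +0.5455 -0.3636 +0.3636]
  T[1,:] = [+0.1111 +0.0000 +0.4444 +0.3333 -0.6667]
  T[2,:] = [+0.5714 +0.2857 +0.0000 -0.1429 +0.5714]
  T[3,:] = [-0.1111 +0.6667 -0.4444 +0.0000 +0.3333]
  T[4,:] = [+0.1429 -0.2857 +0.2857 +0.8571 +0.0000]
moduli |λ_i(T)| = 1.3204, 0.8084, 0.6435, 0.6435, 0.5418.
ρ = 1.3204; 1.3204 > 1: divergent.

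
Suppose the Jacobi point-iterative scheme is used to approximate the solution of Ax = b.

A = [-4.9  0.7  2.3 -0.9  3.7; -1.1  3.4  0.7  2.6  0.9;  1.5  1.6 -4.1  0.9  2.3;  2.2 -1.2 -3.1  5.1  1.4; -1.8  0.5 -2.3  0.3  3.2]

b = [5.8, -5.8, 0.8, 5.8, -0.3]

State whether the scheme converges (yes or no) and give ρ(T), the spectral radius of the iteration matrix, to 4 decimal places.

no, ρ = 1.1495

Write A = D+L+U with D = diag(-4.9, 3.4, -4.1, 5.1, 3.2).
Jacobi T = -D⁻¹(L+U): T[4,3] = -(0.3)/(3.2) = -0.0938; T[4,4] = 0.
  T[0,:] = [+0.0000, +0.1429, +0.4694, -0.1837, +0.7551]
  T[1,:] = [+0.3235, +0.0000, -0.2059, -0.7647, -0.2647]
  T[2,:] = [+0.3659, +0.3902, +0.0000, +0.2195, +0.5610]
  T[3,:] = [-0.4314, +0.2353, +0.6078, +0.0000, -0.2745]
  T[4,:] = [+0.5625, -0.1562, +0.7188, -0.0938, +0.0000]
|λ(T)| sorted: 1.1495, 0.9451, 0.6628, 0.6054, 0.6054.
ρ = 1.1495; 1.1495 > 1, so it fails to converge.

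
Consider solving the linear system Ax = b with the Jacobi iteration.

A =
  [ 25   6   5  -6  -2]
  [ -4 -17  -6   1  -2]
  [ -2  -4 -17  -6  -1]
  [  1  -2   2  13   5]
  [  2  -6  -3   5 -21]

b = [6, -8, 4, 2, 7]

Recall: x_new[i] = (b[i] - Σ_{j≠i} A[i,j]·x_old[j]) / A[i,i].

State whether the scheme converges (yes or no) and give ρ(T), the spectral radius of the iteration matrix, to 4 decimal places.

Let D = diag(25, -17, -17, 13, -21); L, U the strict triangles.
Jacobi T = -D⁻¹(L+U): T[2,0] = -(-2)/(-17) = -0.1176; T[2,2] = 0.
  T[0,:] = [+0.0000  -0.2400  -0.2000  +0.2400  +0.0800]
  T[1,:] = [-0.2353  +0.0000  -0.3529  +0.0588  -0.1176]
  T[2,:] = [-0.1176  -0.2353  +0.0000  -0.3529  -0.0588]
  T[3,:] = [-0.0769  +0.1538  -0.1538  +0.0000  -0.3846]
  T[4,:] = [+0.0952  -0.2857  -0.1429  +0.2381  +0.0000]
|λ(T)| sorted: 0.5079, 0.3686, 0.2139, 0.2139, 0.0301.
spectral radius ρ = 0.5079; 0.5079 < 1: convergent.

yes, ρ = 0.5079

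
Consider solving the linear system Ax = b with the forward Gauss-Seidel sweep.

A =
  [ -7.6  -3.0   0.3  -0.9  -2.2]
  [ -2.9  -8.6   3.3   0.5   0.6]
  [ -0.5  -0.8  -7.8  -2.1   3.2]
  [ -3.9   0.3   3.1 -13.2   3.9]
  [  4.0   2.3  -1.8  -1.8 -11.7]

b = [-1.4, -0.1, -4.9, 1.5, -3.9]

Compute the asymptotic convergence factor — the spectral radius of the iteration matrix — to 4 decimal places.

Let D = diag(-7.6, -8.6, -7.8, -13.2, -11.7); L, U the strict triangles.
GS T = -(D+L)⁻¹U: row 0 first, T[0,1] = -(-3)/(-7.6) = -0.3947; later rows by forward substitution.
  T[0,:] = [+0.0000  -0.3947  +0.0395  -0.1184  -0.2895]
  T[1,:] = [+0.0000  +0.1331  +0.3704  +0.0981  +0.1674]
  T[2,:] = [+0.0000  +0.0117  -0.0405  -0.2717  +0.4116]
  T[3,:] = [+0.0000  +0.1224  -0.0128  -0.0266  +0.4815]
  T[4,:] = [+0.0000  -0.1294  +0.0945  +0.0247  -0.2035]
|λ(T)| sorted: 0.5061, 0.3025, 0.3025, 0.0889, 0.0000.
ρ(T) = max|λ| = 0.5061; 0.5061 < 1: convergent.

0.5061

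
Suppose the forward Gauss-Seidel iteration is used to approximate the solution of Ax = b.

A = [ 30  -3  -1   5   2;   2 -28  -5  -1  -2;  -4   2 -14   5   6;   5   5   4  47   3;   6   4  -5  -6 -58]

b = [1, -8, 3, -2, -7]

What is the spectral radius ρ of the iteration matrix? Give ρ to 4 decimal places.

Split A = D + L + U, D = diag(30, -28, -14, 47, -58).
T_GS = -(D+L)⁻¹U: row 0 first, T[0,2] = -(-1)/(30) = +0.0333; later rows by forward substitution.
  T[0,:] = [+0.0000 +0.1000 +0.0333 -0.1667 -0.0667]
  T[1,:] = [+0.0000 +0.0071 -0.1762 -0.0476 -0.0762]
  T[2,:] = [+0.0000 -0.0276 -0.0347 +0.3980 +0.4367]
  T[3,:] = [+0.0000 -0.0091 +0.0182 -0.0111 -0.0858]
  T[4,:] = [+0.0000 +0.0141 -0.0076 -0.0537 -0.0409]
moduli |λ_i(T)| = 0.1594, 0.0928, 0.0534, 0.0534, 0.0000.
ρ = 0.1594; 0.1594 < 1 ⇒ converges.

0.1594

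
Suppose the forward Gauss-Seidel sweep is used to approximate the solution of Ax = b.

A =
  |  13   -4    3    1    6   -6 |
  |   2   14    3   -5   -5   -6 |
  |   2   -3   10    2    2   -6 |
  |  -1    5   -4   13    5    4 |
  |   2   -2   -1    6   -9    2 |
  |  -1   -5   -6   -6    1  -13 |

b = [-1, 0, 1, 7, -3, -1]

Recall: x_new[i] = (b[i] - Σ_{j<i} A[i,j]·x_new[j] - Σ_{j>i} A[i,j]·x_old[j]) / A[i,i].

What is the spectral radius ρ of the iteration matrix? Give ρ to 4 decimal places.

0.8465

Split A = D + L + U, D = diag(13, 14, 10, 13, -9, -13).
Gauss-Seidel: T = -(D+L)⁻¹U, row 0 first, T[0,2] = -(3)/(13) = -0.2308; later rows by forward substitution.
  T[0,:] = [+0.0000 +0.3077 -0.2308 -0.0769 -0.4615 +0.4615]
  T[1,:] = [+0.0000 -0.0440 -0.1813 +0.3681 +0.4231 +0.3626]
  T[2,:] = [+0.0000 -0.0747 -0.0082 -0.0742 +0.0192 +0.6165]
  T[3,:] = [+0.0000 +0.0176 +0.0495 -0.1703 -0.5769 -0.2220]
  T[4,:] = [+0.0000 +0.0982 +0.0229 -0.2042 -0.5833 +0.0277]
  T[5,:] = [+0.0000 +0.0272 +0.0702 -0.0385 +0.0853 -0.3549]
|roots of det(T-λI)|: 0.8465, 0.5111, 0.1314, 0.1314, 0.0116, 0.0000.
ρ(T) = max|λ| = 0.8465; 0.8465 < 1 ⇒ converges.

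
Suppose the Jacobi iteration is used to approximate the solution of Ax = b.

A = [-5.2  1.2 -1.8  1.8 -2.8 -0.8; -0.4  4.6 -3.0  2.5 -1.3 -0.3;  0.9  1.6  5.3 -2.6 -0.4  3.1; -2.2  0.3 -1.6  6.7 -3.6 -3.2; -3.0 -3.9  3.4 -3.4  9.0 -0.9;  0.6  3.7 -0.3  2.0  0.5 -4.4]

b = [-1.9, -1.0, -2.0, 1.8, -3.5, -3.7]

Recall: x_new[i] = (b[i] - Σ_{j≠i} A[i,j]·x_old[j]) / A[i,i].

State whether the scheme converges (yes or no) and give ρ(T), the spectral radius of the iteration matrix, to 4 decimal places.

no, ρ = 1.2555

Write A = D+L+U with D = diag(-5.2, 4.6, 5.3, 6.7, 9, -4.4).
Jacobi: T = -D⁻¹(L+U), T[3,5] = -(-3.2)/(6.7) = +0.4776; T[3,3] = 0.
  T[0,:] = [+0.0000 +0.2308 -0.3462 +0.3462 -0.5385 -0.1538]
  T[1,:] = [+0.0870 +0.0000 +0.6522 -0.5435 +0.2826 +0.0652]
  T[2,:] = [-0.1698 -0.3019 +0.0000 +0.4906 +0.0755 -0.5849]
  T[3,:] = [+0.3284 -0.0448 +0.2388 +0.0000 +0.5373 +0.4776]
  T[4,:] = [+0.3333 +0.4333 -0.3778 +0.3778 +0.0000 +0.1000]
  T[5,:] = [+0.1364 +0.8409 -0.0682 +0.4545 +0.1136 +0.0000]
|roots of det(T-λI)|: 1.2555, 0.6641, 0.6641, 0.4417, 0.3029, 0.3029.
ρ(T) = max|λ| = 1.2555; 1.2555 > 1: divergent.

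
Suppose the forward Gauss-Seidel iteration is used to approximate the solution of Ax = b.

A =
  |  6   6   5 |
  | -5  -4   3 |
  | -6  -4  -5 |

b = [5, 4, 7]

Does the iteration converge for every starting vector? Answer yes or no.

no

Split A = D + L + U, D = diag(6, -4, -5).
Gauss-Seidel: T = -(D+L)⁻¹U, row 0 first, T[0,1] = -(6)/(6) = -1.0000; later rows by forward substitution.
  T[0,:] = [+0.0000, -1.0000, -0.8333]
  T[1,:] = [+0.0000, +1.2500, +1.7917]
  T[2,:] = [+0.0000, +0.2000, -0.4333]
moduli |λ_i(T)| = 1.4412, 0.6245, 0.0000.
spectral radius ρ = 1.4412; 1.4412 > 1 ⇒ diverges.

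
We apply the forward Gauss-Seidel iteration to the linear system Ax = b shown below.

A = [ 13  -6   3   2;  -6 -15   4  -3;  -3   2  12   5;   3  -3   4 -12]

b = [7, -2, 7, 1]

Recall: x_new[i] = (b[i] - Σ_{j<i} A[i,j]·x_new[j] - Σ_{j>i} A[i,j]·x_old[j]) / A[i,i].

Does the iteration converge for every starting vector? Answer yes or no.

yes

A = D + L + U where D = diag(13, -15, 12, -12).
T_GS = -(D+L)⁻¹U: row 0 first, T[0,3] = -(2)/(13) = -0.1538; later rows by forward substitution.
  T[0,:] = [+0.0000  +0.4615  -0.2308  -0.1538]
  T[1,:] = [+0.0000  -0.1846  +0.3590  -0.1385]
  T[2,:] = [+0.0000  +0.1462  -0.1175  -0.4321]
  T[3,:] = [+0.0000  +0.2103  -0.1866  -0.1479]
|λ(T)| sorted: 0.5585, 0.1515, 0.1515, 0.0000.
ρ = 0.5585; 0.5585 < 1, so it converges for any x₀.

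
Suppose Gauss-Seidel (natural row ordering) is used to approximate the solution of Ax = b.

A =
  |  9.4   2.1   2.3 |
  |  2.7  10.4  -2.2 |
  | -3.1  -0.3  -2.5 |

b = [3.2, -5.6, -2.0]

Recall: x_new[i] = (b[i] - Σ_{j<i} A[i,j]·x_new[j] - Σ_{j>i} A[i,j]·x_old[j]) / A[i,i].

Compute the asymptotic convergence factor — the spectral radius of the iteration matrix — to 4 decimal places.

0.4567

A = D + L + U where D = diag(9.4, 10.4, -2.5).
Gauss-Seidel: T = -(D+L)⁻¹U, row 0 first, T[0,2] = -(2.3)/(9.4) = -0.2447; later rows by forward substitution.
  T[0,:] = [+0.0000 -0.2234 -0.2447]
  T[1,:] = [+0.0000 +0.0580 +0.2751]
  T[2,:] = [+0.0000 +0.2701 +0.2704]
eigenvalue magnitudes: 0.4567, 0.1283, 0.0000.
ρ = 0.4567; 0.4567 < 1 ⇒ converges.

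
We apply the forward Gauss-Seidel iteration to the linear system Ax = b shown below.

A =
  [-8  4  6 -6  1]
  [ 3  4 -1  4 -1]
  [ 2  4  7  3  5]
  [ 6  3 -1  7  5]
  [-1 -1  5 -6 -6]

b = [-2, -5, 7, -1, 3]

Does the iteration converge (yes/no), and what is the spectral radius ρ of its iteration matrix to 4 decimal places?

Split A = D + L + U, D = diag(-8, 4, 7, 7, -6).
GS T = -(D+L)⁻¹U: row 0 first, T[0,2] = -(6)/(-8) = +0.7500; later rows by forward substitution.
  T[0,:] = [+0.0000, +0.5000, +0.7500, -0.7500, +0.1250]
  T[1,:] = [+0.0000, -0.3750, -0.3125, -0.4375, +0.1562]
  T[2,:] = [+0.0000, +0.0714, -0.0357, +0.0357, -0.8393]
  T[3,:] = [+0.0000, -0.2577, -0.5140, +0.8355, -1.0083]
  T[4,:] = [+0.0000, +0.2963, +0.4114, -0.6078, +0.2620]
eigenvalue magnitudes: 1.3071, 0.4698, 0.4698, 0.0221, 0.0000.
spectral radius ρ = 1.3071; 1.3071 > 1, so it fails to converge.

no, ρ = 1.3071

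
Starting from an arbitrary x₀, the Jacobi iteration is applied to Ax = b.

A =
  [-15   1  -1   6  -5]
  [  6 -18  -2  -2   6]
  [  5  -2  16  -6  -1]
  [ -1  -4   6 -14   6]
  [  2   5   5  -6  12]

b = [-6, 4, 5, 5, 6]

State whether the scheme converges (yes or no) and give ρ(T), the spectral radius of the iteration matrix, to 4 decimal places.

A = D + L + U where D = diag(-15, -18, 16, -14, 12).
Jacobi T = -D⁻¹(L+U): T[4,1] = -(5)/(12) = -0.4167; T[4,4] = 0.
  T[0,:] = [+0.0000  +0.0667  -0.0667  +0.4000  -0.3333]
  T[1,:] = [+0.3333  +0.0000  -0.1111  -0.1111  +0.3333]
  T[2,:] = [-0.3125  +0.1250  +0.0000  +0.3750  +0.0625]
  T[3,:] = [-0.0714  -0.2857  +0.4286  +0.0000  +0.4286]
  T[4,:] = [-0.1667  -0.4167  -0.4167  +0.5000  +0.0000]
|λ(T)| sorted: 0.8466, 0.4338, 0.4338, 0.4320, 0.4320.
ρ(T) = max|λ| = 0.8466; 0.8466 < 1 ⇒ converges.

yes, ρ = 0.8466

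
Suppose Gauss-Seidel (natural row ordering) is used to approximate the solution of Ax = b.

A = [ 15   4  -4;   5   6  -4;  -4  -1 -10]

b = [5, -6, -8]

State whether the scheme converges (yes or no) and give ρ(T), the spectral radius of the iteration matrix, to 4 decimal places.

Write A = D+L+U with D = diag(15, 6, -10).
T_GS = -(D+L)⁻¹U: row 0 first, T[0,2] = -(-4)/(15) = +0.2667; later rows by forward substitution.
  T[0,:] = [+0.0000, -0.2667, +0.2667]
  T[1,:] = [+0.0000, +0.2222, +0.4444]
  T[2,:] = [+0.0000, +0.0844, -0.1511]
|λ(T)| sorted: 0.3046, 0.2335, 0.0000.
ρ(T) = max|λ| = 0.3046; 0.3046 < 1: convergent.

yes, ρ = 0.3046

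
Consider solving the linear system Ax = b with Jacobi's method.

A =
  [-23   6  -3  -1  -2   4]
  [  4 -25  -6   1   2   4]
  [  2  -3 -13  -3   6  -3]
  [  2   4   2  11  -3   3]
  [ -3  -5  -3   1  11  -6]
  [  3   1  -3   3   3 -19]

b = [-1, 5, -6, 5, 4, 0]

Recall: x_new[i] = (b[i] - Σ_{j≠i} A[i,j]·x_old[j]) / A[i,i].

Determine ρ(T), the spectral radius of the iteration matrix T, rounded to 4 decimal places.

Diagonal D = diag(-23, -25, -13, 11, 11, -19); L, U strict lower/upper.
Jacobi T = -D⁻¹(L+U): T[4,5] = -(-6)/(11) = +0.5455; T[4,4] = 0.
  T[0,:] = [+0.0000  +0.2609  -0.1304  -0.0435  -0.0870  +0.1739]
  T[1,:] = [+0.1600  +0.0000  -0.2400  +0.0400  +0.0800  +0.1600]
  T[2,:] = [+0.1538  -0.2308  +0.0000  -0.2308  +0.4615  -0.2308]
  T[3,:] = [-0.1818  -0.3636  -0.1818  +0.0000  +0.2727  -0.2727]
  T[4,:] = [+0.2727  +0.4545  +0.2727  -0.0909  +0.0000  +0.5455]
  T[5,:] = [+0.1579  +0.0526  -0.1579  +0.1579  +0.1579  +0.0000]
|λ(T)| sorted: 0.6500, 0.4982, 0.4982, 0.2015, 0.1825, 0.1825.
ρ = 0.6500; 0.6500 < 1, so it converges for any x₀.

0.6500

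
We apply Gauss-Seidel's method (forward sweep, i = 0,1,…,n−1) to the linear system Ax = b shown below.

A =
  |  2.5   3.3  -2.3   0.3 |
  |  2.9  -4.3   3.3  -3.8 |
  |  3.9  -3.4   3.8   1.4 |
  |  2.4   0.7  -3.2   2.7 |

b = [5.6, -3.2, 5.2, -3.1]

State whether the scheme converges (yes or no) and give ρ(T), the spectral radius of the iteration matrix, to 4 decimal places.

no, ρ = 1.2786

Split A = D + L + U, D = diag(2.5, -4.3, 3.8, 2.7).
GS T = -(D+L)⁻¹U: row 0 first, T[0,2] = -(-2.3)/(2.5) = +0.9200; later rows by forward substitution.
  T[0,:] = [+0.0000 -1.3200 +0.9200 -0.1200]
  T[1,:] = [+0.0000 -0.8902 +1.3879 -0.9647]
  T[2,:] = [+0.0000 +0.5582 +0.2976 -1.1084]
  T[3,:] = [+0.0000 +2.0657 -0.8249 -0.9569]
|roots of det(T-λI)|: 1.2786, 0.5094, 0.5094, 0.0000.
ρ = 1.2786; 1.2786 > 1, so it fails to converge.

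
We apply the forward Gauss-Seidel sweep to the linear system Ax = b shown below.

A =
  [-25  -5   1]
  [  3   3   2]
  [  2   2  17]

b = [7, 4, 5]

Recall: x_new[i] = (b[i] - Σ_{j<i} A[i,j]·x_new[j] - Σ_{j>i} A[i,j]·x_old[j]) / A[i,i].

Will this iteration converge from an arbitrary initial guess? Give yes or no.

Write A = D+L+U with D = diag(-25, 3, 17).
GS T = -(D+L)⁻¹U: row 0 first, T[0,2] = -(1)/(-25) = +0.0400; later rows by forward substitution.
  T[0,:] = [+0.0000  -0.2000  +0.0400]
  T[1,:] = [+0.0000  +0.2000  -0.7067]
  T[2,:] = [+0.0000  +0.0000  +0.0784]
moduli |λ_i(T)| = 0.2000, 0.0784, 0.0000.
spectral radius ρ = 0.2000; 0.2000 < 1: convergent.

yes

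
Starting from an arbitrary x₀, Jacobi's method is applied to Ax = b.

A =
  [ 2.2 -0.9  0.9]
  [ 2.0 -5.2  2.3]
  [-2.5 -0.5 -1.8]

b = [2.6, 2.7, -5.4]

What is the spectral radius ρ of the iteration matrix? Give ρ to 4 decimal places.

Write A = D+L+U with D = diag(2.2, -5.2, -1.8).
Jacobi: T = -D⁻¹(L+U), T[0,2] = -(0.9)/(2.2) = -0.4091; T[0,0] = 0.
  T[0,:] = [+0.0000 +0.4091 -0.4091]
  T[1,:] = [+0.3846 +0.0000 +0.4423]
  T[2,:] = [-1.3889 -0.2778 +0.0000]
|roots of det(T-λI)|: 0.9113, 0.4773, 0.4773.
ρ = 0.9113; 0.9113 < 1, so it converges for any x₀.

0.9113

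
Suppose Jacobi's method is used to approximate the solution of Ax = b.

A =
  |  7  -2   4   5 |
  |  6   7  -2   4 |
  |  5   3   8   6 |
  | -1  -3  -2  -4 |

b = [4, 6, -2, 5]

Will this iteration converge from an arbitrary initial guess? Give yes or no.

no

Split A = D + L + U, D = diag(7, 7, 8, -4).
Jacobi T = -D⁻¹(L+U): T[2,0] = -(5)/(8) = -0.6250; T[2,2] = 0.
  T[0,:] = [+0.0000  +0.2857  -0.5714  -0.7143]
  T[1,:] = [-0.8571  +0.0000  +0.2857  -0.5714]
  T[2,:] = [-0.6250  -0.3750  +0.0000  -0.7500]
  T[3,:] = [-0.2500  -0.7500  -0.5000  +0.0000]
|eigenvalues of T|: 1.3469, 0.6615, 0.6615, 0.4199.
spectral radius ρ = 1.3469; 1.3469 > 1 ⇒ diverges.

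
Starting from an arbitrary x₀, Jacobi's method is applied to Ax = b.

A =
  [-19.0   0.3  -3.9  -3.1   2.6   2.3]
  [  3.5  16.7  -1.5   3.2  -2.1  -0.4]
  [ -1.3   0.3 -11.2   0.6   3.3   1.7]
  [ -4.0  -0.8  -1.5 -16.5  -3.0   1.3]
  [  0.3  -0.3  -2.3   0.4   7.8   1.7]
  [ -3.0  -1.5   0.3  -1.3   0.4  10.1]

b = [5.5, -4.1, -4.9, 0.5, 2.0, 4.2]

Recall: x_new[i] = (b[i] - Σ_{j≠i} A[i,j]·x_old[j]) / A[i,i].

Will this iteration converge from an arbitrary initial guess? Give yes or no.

Let D = diag(-19, 16.7, -11.2, -16.5, 7.8, 10.1); L, U the strict triangles.
Jacobi: T = -D⁻¹(L+U), T[5,0] = -(-3)/(10.1) = +0.2970; T[5,5] = 0.
  T[0,:] = [+0.0000, +0.0158, -0.2053, -0.1632, +0.1368, +0.1211]
  T[1,:] = [-0.2096, +0.0000, +0.0898, -0.1916, +0.1257, +0.0240]
  T[2,:] = [-0.1161, +0.0268, +0.0000, +0.0536, +0.2946, +0.1518]
  T[3,:] = [-0.2424, -0.0485, -0.0909, +0.0000, -0.1818, +0.0788]
  T[4,:] = [-0.0385, +0.0385, +0.2949, -0.0513, +0.0000, -0.2179]
  T[5,:] = [+0.2970, +0.1485, -0.0297, +0.1287, -0.0396, +0.0000]
|eigenvalues of T|: 0.5053, 0.3053, 0.3053, 0.1184, 0.1184, 0.1062.
spectral radius ρ = 0.5053; 0.5053 < 1: convergent.

yes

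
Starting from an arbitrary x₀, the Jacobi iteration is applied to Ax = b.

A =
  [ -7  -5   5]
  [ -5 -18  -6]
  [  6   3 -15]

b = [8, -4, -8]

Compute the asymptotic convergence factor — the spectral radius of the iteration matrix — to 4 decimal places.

Let D = diag(-7, -18, -15); L, U the strict triangles.
Jacobi: T = -D⁻¹(L+U), T[2,1] = -(3)/(-15) = +0.2000; T[2,2] = 0.
  T[0,:] = [+0.0000, -0.7143, +0.7143]
  T[1,:] = [-0.2778, +0.0000, -0.3333]
  T[2,:] = [+0.4000, +0.2000, +0.0000]
moduli |λ_i(T)| = 0.7045, 0.5649, 0.1396.
ρ(T) = max|λ| = 0.7045; 0.7045 < 1 ⇒ converges.

0.7045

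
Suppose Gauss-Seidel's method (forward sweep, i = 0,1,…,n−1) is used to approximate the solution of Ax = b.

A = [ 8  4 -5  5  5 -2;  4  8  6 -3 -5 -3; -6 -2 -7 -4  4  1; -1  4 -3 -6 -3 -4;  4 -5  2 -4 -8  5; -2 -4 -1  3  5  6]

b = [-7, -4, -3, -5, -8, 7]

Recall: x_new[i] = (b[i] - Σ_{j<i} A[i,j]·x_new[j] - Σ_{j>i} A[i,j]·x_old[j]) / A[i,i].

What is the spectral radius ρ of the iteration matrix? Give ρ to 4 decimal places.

1.6293

Let D = diag(8, 8, -7, -6, -8, 6); L, U the strict triangles.
Gauss-Seidel: T = -(D+L)⁻¹U, row 0 first, T[0,1] = -(4)/(8) = -0.5000; later rows by forward substitution.
  T[0,:] = [+0.0000, -0.5000, +0.6250, -0.6250, -0.6250, +0.2500]
  T[1,:] = [+0.0000, +0.2500, -1.0625, +0.6875, +0.9375, +0.2500]
  T[2,:] = [+0.0000, +0.3571, -0.2321, -0.2321, +0.8393, -0.1429]
  T[3,:] = [+0.0000, +0.0714, -0.6964, +0.6786, -0.1905, -0.4702]
  T[4,:] = [+0.0000, -0.3527, +1.2667, -1.1395, -0.5934, +0.7932]
  T[5,:] = [+0.0000, +0.3177, -1.2461, +0.8216, +1.1463, -0.1997]
eigenvalue magnitudes: 1.6293, 1.1647, 0.3026, 0.3026, 0.1285, 0.0000.
ρ = 1.6293; 1.6293 > 1: divergent.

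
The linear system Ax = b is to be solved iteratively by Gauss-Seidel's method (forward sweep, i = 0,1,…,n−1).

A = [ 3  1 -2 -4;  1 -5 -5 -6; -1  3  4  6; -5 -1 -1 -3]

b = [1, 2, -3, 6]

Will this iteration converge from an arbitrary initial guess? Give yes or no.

no

Diagonal D = diag(3, -5, 4, -3); L, U strict lower/upper.
GS T = -(D+L)⁻¹U: row 0 first, T[0,1] = -(1)/(3) = -0.3333; later rows by forward substitution.
  T[0,:] = [+0.0000, -0.3333, +0.6667, +1.3333]
  T[1,:] = [+0.0000, -0.0667, -0.8667, -0.9333]
  T[2,:] = [+0.0000, -0.0333, +0.8167, -0.4667]
  T[3,:] = [+0.0000, +0.5889, -1.0944, -1.7556]
eigenvalue magnitudes: 1.5382, 1.0491, 0.5164, 0.0000.
spectral radius ρ = 1.5382; 1.5382 > 1 ⇒ diverges.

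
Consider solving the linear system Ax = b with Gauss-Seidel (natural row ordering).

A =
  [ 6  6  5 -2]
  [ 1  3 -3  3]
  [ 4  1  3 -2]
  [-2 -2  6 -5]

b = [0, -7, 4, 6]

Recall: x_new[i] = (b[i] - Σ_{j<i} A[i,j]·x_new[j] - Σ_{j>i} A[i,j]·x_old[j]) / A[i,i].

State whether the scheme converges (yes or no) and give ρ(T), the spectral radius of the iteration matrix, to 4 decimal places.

no, ρ = 1.1594

Split A = D + L + U, D = diag(6, 3, 3, -5).
GS T = -(D+L)⁻¹U: row 0 first, T[0,2] = -(5)/(6) = -0.8333; later rows by forward substitution.
  T[0,:] = [+0.0000  -1.0000  -0.8333  +0.3333]
  T[1,:] = [+0.0000  +0.3333  +1.2778  -1.1111]
  T[2,:] = [+0.0000  +1.2222  +0.6852  +0.5926]
  T[3,:] = [+0.0000  +1.7333  +0.6444  +1.0222]
|λ(T)| sorted: 1.1594, 0.4796, 0.4796, 0.0000.
spectral radius ρ = 1.1594; 1.1594 > 1 ⇒ diverges.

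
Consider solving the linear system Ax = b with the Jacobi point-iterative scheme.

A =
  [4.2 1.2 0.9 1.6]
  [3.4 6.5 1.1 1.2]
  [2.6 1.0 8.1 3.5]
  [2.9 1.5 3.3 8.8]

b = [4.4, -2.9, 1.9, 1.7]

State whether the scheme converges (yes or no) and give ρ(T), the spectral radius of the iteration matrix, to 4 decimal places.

yes, ρ = 0.8775

Diagonal D = diag(4.2, 6.5, 8.1, 8.8); L, U strict lower/upper.
Jacobi T = -D⁻¹(L+U): T[1,2] = -(1.1)/(6.5) = -0.1692; T[1,1] = 0.
  T[0,:] = [+0.0000, -0.2857, -0.2143, -0.3810]
  T[1,:] = [-0.5231, +0.0000, -0.1692, -0.1846]
  T[2,:] = [-0.3210, -0.1235, +0.0000, -0.4321]
  T[3,:] = [-0.3295, -0.1705, -0.3750, +0.0000]
moduli |λ_i(T)| = 0.8775, 0.4179, 0.4179, 0.0447.
ρ = 0.8775; 0.8775 < 1: convergent.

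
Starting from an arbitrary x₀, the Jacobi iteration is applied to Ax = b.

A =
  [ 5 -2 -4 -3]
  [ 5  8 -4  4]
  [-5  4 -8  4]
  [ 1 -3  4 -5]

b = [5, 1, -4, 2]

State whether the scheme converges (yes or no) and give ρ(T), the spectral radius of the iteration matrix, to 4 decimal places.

no, ρ = 1.1413

A = D + L + U where D = diag(5, 8, -8, -5).
Jacobi T = -D⁻¹(L+U): T[1,3] = -(4)/(8) = -0.5000; T[1,1] = 0.
  T[0,:] = [+0.0000  +0.4000  +0.8000  +0.6000]
  T[1,:] = [-0.6250  +0.0000  +0.5000  -0.5000]
  T[2,:] = [-0.6250  +0.5000  +0.0000  +0.5000]
  T[3,:] = [+0.2000  -0.6000  +0.8000  +0.0000]
|roots of det(T-λI)|: 1.1413, 0.8108, 0.8108, 0.5498.
spectral radius ρ = 1.1413; 1.1413 > 1, so it fails to converge.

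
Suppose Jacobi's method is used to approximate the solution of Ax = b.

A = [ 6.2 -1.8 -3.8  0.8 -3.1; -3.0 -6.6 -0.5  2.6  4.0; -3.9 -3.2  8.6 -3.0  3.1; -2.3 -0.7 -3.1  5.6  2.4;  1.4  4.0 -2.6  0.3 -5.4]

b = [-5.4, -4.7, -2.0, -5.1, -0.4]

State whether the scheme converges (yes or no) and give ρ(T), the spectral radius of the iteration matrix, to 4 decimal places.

no, ρ = 1.1205

Diagonal D = diag(6.2, -6.6, 8.6, 5.6, -5.4); L, U strict lower/upper.
Jacobi: T = -D⁻¹(L+U), T[3,4] = -(2.4)/(5.6) = -0.4286; T[3,3] = 0.
  T[0,:] = [+0.0000  +0.2903  +0.6129  -0.1290  +0.5000]
  T[1,:] = [-0.4545  +0.0000  -0.0758  +0.3939  +0.6061]
  T[2,:] = [+0.4535  +0.3721  +0.0000  +0.3488  -0.3605]
  T[3,:] = [+0.4107  +0.1250  +0.5536  +0.0000  -0.4286]
  T[4,:] = [+0.2593  +0.7407  -0.4815  +0.0556  +0.0000]
|roots of det(T-λI)|: 1.1205, 0.7173, 0.3739, 0.3739, 0.2980.
spectral radius ρ = 1.1205; 1.1205 > 1 ⇒ diverges.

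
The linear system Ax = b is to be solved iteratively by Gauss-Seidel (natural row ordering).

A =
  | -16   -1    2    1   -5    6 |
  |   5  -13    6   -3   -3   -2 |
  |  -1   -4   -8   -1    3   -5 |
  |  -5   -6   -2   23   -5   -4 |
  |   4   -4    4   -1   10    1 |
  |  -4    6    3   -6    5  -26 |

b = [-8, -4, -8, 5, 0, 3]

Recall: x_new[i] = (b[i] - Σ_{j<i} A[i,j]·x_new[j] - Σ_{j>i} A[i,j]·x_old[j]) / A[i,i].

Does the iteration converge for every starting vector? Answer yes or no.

Write A = D+L+U with D = diag(-16, -13, -8, 23, 10, -26).
T_GS = -(D+L)⁻¹U: row 0 first, T[0,3] = -(1)/(-16) = +0.0625; later rows by forward substitution.
  T[0,:] = [+0.0000 -0.0625 +0.1250 +0.0625 -0.3125 +0.3750]
  T[1,:] = [+0.0000 -0.0240 +0.5096 -0.2067 -0.3510 -0.0096]
  T[2,:] = [+0.0000 +0.0198 -0.2704 -0.0294 +0.5895 -0.6671]
  T[3,:] = [+0.0000 -0.0181 +0.1366 -0.0429 +0.1092 +0.1949]
  T[4,:] = [+0.0000 +0.0056 +0.2757 -0.1002 -0.2403 +0.0325]
  T[5,:] = [+0.0000 +0.0116 +0.0887 -0.0701 -0.0363 -0.1756]
|roots of det(T-λI)|: 0.5826, 0.1296, 0.1296, 0.0394, 0.0313, 0.0000.
spectral radius ρ = 0.5826; 0.5826 < 1, so it converges for any x₀.

yes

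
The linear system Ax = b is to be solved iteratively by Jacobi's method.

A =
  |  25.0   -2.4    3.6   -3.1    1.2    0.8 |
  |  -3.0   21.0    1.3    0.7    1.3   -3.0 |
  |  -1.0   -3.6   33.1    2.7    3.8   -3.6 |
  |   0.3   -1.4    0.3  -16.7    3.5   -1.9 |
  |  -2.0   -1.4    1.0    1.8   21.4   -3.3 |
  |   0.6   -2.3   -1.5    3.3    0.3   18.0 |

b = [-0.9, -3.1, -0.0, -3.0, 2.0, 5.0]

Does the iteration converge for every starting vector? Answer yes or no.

yes

A = D + L + U where D = diag(25, 21, 33.1, -16.7, 21.4, 18).
T_J = -D⁻¹(L+U): T[2,4] = -(3.8)/(33.1) = -0.1148; T[2,2] = 0.
  T[0,:] = [+0.0000  +0.0960  -0.1440  +0.1240  -0.0480  -0.0320]
  T[1,:] = [+0.1429  +0.0000  -0.0619  -0.0333  -0.0619  +0.1429]
  T[2,:] = [+0.0302  +0.1088  +0.0000  -0.0816  -0.1148  +0.1088]
  T[3,:] = [+0.0180  -0.0838  +0.0180  +0.0000  +0.2096  -0.1138]
  T[4,:] = [+0.0935  +0.0654  -0.0467  -0.0841  +0.0000  +0.1542]
  T[5,:] = [-0.0333  +0.1278  +0.0833  -0.1833  -0.0167  +0.0000]
moduli |λ_i(T)| = 0.2035, 0.1578, 0.1578, 0.1353, 0.1347, 0.0136.
spectral radius ρ = 0.2035; 0.2035 < 1: convergent.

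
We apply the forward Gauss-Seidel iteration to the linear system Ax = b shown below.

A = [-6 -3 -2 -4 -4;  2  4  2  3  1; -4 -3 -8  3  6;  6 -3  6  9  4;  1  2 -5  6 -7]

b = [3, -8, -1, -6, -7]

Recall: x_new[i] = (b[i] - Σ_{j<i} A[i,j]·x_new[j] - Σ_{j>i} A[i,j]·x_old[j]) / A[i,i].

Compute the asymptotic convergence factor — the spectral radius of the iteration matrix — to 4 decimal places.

1.5954

Let D = diag(-6, 4, -8, 9, -7); L, U the strict triangles.
GS T = -(D+L)⁻¹U: row 0 first, T[0,2] = -(-2)/(-6) = -0.3333; later rows by forward substitution.
  T[0,:] = [+0.0000, -0.5000, -0.3333, -0.6667, -0.6667]
  T[1,:] = [+0.0000, +0.2500, -0.3333, -0.4167, +0.0833]
  T[2,:] = [+0.0000, +0.1562, +0.2917, +0.8646, +1.0521]
  T[3,:] = [+0.0000, +0.3125, -0.0833, -0.2708, -0.6736]
  T[4,:] = [+0.0000, +0.1562, -0.4226, -1.0640, -1.4003]
|roots of det(T-λI)|: 1.5954, 0.5160, 0.5160, 0.0140, 0.0000.
spectral radius ρ = 1.5954; 1.5954 > 1, so it fails to converge.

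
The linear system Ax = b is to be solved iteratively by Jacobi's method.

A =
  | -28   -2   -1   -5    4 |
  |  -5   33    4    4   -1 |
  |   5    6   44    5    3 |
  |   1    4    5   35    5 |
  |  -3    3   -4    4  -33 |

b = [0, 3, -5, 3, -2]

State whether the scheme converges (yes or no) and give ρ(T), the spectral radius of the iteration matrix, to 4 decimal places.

yes, ρ = 0.2603

A = D + L + U where D = diag(-28, 33, 44, 35, -33).
Jacobi T = -D⁻¹(L+U): T[4,0] = -(-3)/(-33) = -0.0909; T[4,4] = 0.
  T[0,:] = [+0.0000  -0.0714  -0.0357  -0.1786  +0.1429]
  T[1,:] = [+0.1515  +0.0000  -0.1212  -0.1212  +0.0303]
  T[2,:] = [-0.1136  -0.1364  +0.0000  -0.1136  -0.0682]
  T[3,:] = [-0.0286  -0.1143  -0.1429  +0.0000  -0.1429]
  T[4,:] = [-0.0909  +0.0909  -0.1212  +0.1212  +0.0000]
moduli |λ_i(T)| = 0.2603, 0.2190, 0.1851, 0.1851, 0.0610.
spectral radius ρ = 0.2603; 0.2603 < 1: convergent.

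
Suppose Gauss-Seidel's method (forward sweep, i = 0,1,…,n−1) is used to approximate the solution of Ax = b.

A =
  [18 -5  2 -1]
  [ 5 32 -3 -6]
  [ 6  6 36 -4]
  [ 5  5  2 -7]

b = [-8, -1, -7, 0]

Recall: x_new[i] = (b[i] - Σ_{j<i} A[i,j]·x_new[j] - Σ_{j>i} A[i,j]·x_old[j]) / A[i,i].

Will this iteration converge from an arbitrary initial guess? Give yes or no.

yes

Diagonal D = diag(18, 32, 36, -7); L, U strict lower/upper.
GS T = -(D+L)⁻¹U: row 0 first, T[0,2] = -(2)/(18) = -0.1111; later rows by forward substitution.
  T[0,:] = [+0.0000  +0.2778  -0.1111  +0.0556]
  T[1,:] = [+0.0000  -0.0434  +0.1111  +0.1788]
  T[2,:] = [+0.0000  -0.0391  +0.0000  +0.0720]
  T[3,:] = [+0.0000  +0.1562  -0.0000  +0.1880]
|λ(T)| sorted: 0.2828, 0.0855, 0.0855, 0.0000.
ρ(T) = max|λ| = 0.2828; 0.2828 < 1, so it converges for any x₀.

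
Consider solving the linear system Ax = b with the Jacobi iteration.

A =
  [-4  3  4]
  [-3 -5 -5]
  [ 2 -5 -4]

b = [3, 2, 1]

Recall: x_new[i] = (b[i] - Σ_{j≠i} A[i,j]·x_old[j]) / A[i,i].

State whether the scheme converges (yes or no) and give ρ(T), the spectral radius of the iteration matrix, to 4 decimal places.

Write A = D+L+U with D = diag(-4, -5, -4).
Jacobi: T = -D⁻¹(L+U), T[1,0] = -(-3)/(-5) = -0.6000; T[1,1] = 0.
  T[0,:] = [+0.0000  +0.7500  +1.0000]
  T[1,:] = [-0.6000  +0.0000  -1.0000]
  T[2,:] = [+0.5000  -1.2500  +0.0000]
eigenvalue magnitudes: 1.2636, 0.9519, 0.3118.
ρ = 1.2636; 1.2636 > 1: divergent.

no, ρ = 1.2636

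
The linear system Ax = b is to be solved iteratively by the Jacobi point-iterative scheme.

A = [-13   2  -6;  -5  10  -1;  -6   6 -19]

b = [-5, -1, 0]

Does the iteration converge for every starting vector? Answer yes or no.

Diagonal D = diag(-13, 10, -19); L, U strict lower/upper.
Jacobi T = -D⁻¹(L+U): T[1,0] = -(-5)/(10) = +0.5000; T[1,1] = 0.
  T[0,:] = [+0.0000, +0.1538, -0.4615]
  T[1,:] = [+0.5000, +0.0000, +0.1000]
  T[2,:] = [-0.3158, +0.3158, +0.0000]
|λ(T)| sorted: 0.6167, 0.3550, 0.3550.
ρ(T) = max|λ| = 0.6167; 0.6167 < 1 ⇒ converges.

yes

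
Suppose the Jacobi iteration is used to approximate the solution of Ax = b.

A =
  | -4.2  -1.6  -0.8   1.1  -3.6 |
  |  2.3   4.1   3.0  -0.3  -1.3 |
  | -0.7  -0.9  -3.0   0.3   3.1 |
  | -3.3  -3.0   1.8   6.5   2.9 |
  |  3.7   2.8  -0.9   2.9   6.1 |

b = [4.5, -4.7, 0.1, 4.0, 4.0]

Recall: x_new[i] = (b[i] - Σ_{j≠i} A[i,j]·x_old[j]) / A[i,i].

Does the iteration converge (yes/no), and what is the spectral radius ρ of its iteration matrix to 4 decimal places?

Let D = diag(-4.2, 4.1, -3, 6.5, 6.1); L, U the strict triangles.
T_J = -D⁻¹(L+U): T[0,1] = -(-1.6)/(-4.2) = -0.3810; T[0,0] = 0.
  T[0,:] = [+0.0000  -0.3810  -0.1905  +0.2619  -0.8571]
  T[1,:] = [-0.5610  +0.0000  -0.7317  +0.0732  +0.3171]
  T[2,:] = [-0.2333  -0.3000  +0.0000  +0.1000  +1.0333]
  T[3,:] = [+0.5077  +0.4615  -0.2769  +0.0000  -0.4462]
  T[4,:] = [-0.6066  -0.4590  +0.1475  -0.4754  +0.0000]
moduli |λ_i(T)| = 1.2171, 0.6357, 0.6357, 0.5242, 0.5189.
ρ = 1.2171; 1.2171 > 1: divergent.

no, ρ = 1.2171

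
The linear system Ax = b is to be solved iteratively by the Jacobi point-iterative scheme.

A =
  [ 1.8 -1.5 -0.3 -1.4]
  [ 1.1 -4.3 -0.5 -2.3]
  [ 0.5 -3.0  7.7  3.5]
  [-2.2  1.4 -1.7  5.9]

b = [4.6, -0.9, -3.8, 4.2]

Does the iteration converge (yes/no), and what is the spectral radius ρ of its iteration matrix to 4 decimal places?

Split A = D + L + U, D = diag(1.8, -4.3, 7.7, 5.9).
Jacobi T = -D⁻¹(L+U): T[0,1] = -(-1.5)/(1.8) = +0.8333; T[0,0] = 0.
  T[0,:] = [+0.0000, +0.8333, +0.1667, +0.7778]
  T[1,:] = [+0.2558, +0.0000, -0.1163, -0.5349]
  T[2,:] = [-0.0649, +0.3896, +0.0000, -0.4545]
  T[3,:] = [+0.3729, -0.2373, +0.2881, +0.0000]
|eigenvalues of T|: 0.9297, 0.4560, 0.4560, 0.4126.
ρ(T) = max|λ| = 0.9297; 0.9297 < 1 ⇒ converges.

yes, ρ = 0.9297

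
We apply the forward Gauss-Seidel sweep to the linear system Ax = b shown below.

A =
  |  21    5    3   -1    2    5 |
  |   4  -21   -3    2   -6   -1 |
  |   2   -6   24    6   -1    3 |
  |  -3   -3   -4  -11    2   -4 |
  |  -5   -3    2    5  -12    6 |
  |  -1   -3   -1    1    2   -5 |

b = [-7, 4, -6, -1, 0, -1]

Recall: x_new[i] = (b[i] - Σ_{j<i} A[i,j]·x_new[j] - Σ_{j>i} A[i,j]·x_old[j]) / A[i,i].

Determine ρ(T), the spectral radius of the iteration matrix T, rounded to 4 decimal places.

0.5442

A = D + L + U where D = diag(21, -21, 24, -11, -12, -5).
Gauss-Seidel: T = -(D+L)⁻¹U, row 0 first, T[0,2] = -(3)/(21) = -0.1429; later rows by forward substitution.
  T[0,:] = [+0.0000  -0.2381  -0.1429  +0.0476  -0.0952  -0.2381]
  T[1,:] = [+0.0000  -0.0454  -0.1701  +0.1043  -0.3039  -0.0930]
  T[2,:] = [+0.0000  +0.0085  -0.0306  -0.2279  -0.0264  -0.1284]
  T[3,:] = [+0.0000  +0.0742  +0.0965  +0.0414  +0.3002  -0.2267]
  T[4,:] = [+0.0000  +0.1429  +0.1371  -0.0666  +0.2364  +0.5066]
  T[5,:] = [+0.0000  +0.1451  +0.2109  -0.0449  +0.3612  +0.2864]
|eigenvalues of T|: 0.5442, 0.2052, 0.2052, 0.1177, 0.0573, 0.0000.
ρ(T) = max|λ| = 0.5442; 0.5442 < 1: convergent.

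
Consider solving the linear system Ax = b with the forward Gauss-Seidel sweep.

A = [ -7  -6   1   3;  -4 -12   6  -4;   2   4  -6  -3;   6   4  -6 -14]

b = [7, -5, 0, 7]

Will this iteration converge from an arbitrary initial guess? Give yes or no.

A = D + L + U where D = diag(-7, -12, -6, -14).
Gauss-Seidel: T = -(D+L)⁻¹U, row 0 first, T[0,1] = -(-6)/(-7) = -0.8571; later rows by forward substitution.
  T[0,:] = [+0.0000 -0.8571 +0.1429 +0.4286]
  T[1,:] = [+0.0000 +0.2857 +0.4524 -0.4762]
  T[2,:] = [+0.0000 -0.0952 +0.3492 -0.6746]
  T[3,:] = [+0.0000 -0.2449 +0.0408 +0.3367]
eigenvalue magnitudes: 0.7795, 0.3432, 0.3432, 0.0000.
ρ = 0.7795; 0.7795 < 1: convergent.

yes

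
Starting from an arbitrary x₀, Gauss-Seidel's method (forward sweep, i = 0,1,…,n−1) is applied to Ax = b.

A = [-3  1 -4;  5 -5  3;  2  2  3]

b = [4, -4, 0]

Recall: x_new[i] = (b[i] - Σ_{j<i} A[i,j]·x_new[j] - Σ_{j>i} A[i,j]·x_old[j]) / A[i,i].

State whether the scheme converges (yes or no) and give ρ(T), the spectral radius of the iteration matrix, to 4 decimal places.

no, ρ = 1.6293

Let D = diag(-3, -5, 3); L, U the strict triangles.
T_GS = -(D+L)⁻¹U: row 0 first, T[0,2] = -(-4)/(-3) = -1.3333; later rows by forward substitution.
  T[0,:] = [+0.0000, +0.3333, -1.3333]
  T[1,:] = [+0.0000, +0.3333, -0.7333]
  T[2,:] = [+0.0000, -0.4444, +1.3778]
|eigenvalues of T|: 1.6293, 0.0818, 0.0000.
ρ = 1.6293; 1.6293 > 1 ⇒ diverges.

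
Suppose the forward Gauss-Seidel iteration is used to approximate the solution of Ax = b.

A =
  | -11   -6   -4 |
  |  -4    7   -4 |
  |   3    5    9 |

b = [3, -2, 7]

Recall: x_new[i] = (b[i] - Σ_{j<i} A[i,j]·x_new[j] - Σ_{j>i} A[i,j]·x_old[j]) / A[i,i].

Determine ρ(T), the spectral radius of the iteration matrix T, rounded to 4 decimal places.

0.5736

Diagonal D = diag(-11, 7, 9); L, U strict lower/upper.
Gauss-Seidel: T = -(D+L)⁻¹U, row 0 first, T[0,2] = -(-4)/(-11) = -0.3636; later rows by forward substitution.
  T[0,:] = [+0.0000, -0.5455, -0.3636]
  T[1,:] = [+0.0000, -0.3117, +0.3636]
  T[2,:] = [+0.0000, +0.3550, -0.0808]
|eigenvalues of T|: 0.5736, 0.1811, 0.0000.
spectral radius ρ = 0.5736; 0.5736 < 1 ⇒ converges.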